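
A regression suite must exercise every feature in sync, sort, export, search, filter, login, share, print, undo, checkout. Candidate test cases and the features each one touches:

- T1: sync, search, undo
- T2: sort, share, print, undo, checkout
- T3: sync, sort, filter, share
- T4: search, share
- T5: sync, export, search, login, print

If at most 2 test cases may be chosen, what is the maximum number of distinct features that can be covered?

9

Choosing T2, T5 covers {sync, sort, export, search, login, share, print, undo, checkout} — 9 features.
No choice of 2 test cases does better; here filter is left uncovered.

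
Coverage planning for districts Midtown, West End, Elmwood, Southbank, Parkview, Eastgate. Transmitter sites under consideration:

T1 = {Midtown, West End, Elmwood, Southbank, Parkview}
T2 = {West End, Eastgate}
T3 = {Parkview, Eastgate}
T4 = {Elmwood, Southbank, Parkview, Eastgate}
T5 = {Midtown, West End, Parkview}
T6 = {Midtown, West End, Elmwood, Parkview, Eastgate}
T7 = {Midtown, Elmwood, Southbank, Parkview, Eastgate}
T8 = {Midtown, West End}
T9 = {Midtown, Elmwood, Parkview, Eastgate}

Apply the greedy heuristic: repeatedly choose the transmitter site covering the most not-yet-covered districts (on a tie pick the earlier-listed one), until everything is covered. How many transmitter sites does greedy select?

2

Pick 1: T1 covers 5 new districts (Midtown, West End, Elmwood, Southbank, Parkview).
Pick 2: T2 covers 1 new districts (Eastgate).
Greedy uses 2 transmitter sites.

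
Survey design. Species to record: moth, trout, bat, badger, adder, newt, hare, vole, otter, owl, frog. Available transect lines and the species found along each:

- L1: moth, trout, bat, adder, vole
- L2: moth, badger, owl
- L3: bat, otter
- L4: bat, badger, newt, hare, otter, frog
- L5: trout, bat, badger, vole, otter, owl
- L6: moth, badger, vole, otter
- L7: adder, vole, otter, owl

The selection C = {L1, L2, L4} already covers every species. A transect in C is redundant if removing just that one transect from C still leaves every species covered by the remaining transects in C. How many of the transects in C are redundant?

Drop L1: trout, adder, vole uncovered — not redundant.
Drop L2: owl uncovered — not redundant.
Drop L4: newt, hare, otter, frog uncovered — not redundant.
None of the transects in C is redundant.

0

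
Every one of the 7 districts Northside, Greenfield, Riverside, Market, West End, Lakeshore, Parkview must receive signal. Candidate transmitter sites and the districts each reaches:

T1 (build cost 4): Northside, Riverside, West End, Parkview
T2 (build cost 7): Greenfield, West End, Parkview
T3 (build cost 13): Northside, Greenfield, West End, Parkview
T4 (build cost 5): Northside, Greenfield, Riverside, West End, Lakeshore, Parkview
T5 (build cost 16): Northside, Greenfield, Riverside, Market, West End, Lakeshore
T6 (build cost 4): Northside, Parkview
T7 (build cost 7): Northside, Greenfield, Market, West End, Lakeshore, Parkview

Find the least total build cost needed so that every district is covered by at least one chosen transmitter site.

11

T1, T7 cover every district at build cost 4 + 7 = 11.
Any cover uses at least 2 transmitter sites; among all covering selections none totals below 11.
Greedy by coverage-per-build cost would pick T4, T7 for 12 — worse than the optimum 11.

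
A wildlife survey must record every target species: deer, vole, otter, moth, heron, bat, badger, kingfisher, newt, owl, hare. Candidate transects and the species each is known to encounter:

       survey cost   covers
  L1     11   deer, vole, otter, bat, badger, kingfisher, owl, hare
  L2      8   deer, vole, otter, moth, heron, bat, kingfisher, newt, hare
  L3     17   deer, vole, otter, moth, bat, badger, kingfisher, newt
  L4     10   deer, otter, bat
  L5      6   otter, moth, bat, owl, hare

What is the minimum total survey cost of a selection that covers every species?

19

L1, L2 cover every species at survey cost 11 + 8 = 19.
Any cover uses at least 2 transects; among all covering selections none totals below 19.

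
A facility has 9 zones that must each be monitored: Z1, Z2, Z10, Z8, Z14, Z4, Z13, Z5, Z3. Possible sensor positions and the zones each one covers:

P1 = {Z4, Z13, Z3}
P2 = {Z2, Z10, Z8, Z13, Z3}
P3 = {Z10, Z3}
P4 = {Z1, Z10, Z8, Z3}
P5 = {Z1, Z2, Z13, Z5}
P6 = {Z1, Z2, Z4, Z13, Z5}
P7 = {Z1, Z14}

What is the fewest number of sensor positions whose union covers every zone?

3

P2, P6, P7 together cover {Z1, Z2, Z10, Z8, Z14, Z4, Z13, Z5, Z3} — every zone.
No 2 of the 7 sensor positions cover everything (all 21 pairs fall short), so 3 is minimum.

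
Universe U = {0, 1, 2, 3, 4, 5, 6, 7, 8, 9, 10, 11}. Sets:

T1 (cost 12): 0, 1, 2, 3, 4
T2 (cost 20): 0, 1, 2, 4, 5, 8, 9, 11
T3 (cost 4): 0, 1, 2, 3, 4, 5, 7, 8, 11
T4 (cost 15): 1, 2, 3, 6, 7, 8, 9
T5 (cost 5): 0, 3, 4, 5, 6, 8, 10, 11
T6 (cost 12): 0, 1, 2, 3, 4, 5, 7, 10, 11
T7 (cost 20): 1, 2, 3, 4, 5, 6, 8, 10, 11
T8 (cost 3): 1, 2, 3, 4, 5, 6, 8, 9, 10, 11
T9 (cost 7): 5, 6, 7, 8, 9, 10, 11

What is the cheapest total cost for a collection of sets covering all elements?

T3, T8 cover every element at cost 4 + 3 = 7.
Any cover uses at least 2 sets; among all covering selections none totals below 7.

7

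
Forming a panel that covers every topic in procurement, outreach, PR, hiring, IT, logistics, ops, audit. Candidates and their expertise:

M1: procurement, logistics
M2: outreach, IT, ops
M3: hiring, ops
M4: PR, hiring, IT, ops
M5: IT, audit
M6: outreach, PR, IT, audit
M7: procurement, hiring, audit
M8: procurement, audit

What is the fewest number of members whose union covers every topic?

3

M1, M3, M6 together cover {procurement, outreach, PR, hiring, IT, logistics, ops, audit} — every topic.
No 2 of the 8 members cover everything (all 28 pairs fall short), so 3 is minimum.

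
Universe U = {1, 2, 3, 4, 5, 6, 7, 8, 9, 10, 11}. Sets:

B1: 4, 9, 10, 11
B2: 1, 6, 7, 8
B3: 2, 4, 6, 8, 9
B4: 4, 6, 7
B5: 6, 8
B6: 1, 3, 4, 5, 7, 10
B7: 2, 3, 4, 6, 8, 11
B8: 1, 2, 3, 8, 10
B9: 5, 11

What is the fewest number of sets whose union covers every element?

3

B1, B3, B6 together cover {1, 2, 3, 4, 5, 6, 7, 8, 9, 10, 11} — every element.
No 2 of the 9 sets cover everything (all 36 pairs fall short), so 3 is minimum.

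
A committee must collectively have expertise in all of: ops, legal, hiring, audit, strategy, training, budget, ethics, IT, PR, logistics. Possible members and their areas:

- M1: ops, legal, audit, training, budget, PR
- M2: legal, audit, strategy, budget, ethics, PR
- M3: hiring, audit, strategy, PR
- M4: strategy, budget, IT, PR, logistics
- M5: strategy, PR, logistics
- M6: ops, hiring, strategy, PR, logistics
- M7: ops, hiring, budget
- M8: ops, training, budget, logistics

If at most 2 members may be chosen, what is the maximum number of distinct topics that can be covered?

9

Choosing M1, M4 covers {ops, legal, audit, strategy, training, budget, IT, PR, logistics} — 9 topics.
No choice of 2 members does better; here hiring, ethics are left uncovered.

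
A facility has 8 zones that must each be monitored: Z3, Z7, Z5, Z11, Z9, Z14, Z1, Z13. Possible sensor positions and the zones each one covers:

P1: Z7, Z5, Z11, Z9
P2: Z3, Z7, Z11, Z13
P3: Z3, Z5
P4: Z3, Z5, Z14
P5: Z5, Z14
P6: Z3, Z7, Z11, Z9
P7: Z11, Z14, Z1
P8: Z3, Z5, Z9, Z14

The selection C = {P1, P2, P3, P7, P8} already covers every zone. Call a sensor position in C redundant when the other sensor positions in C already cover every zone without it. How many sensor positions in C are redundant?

Drop P1: the rest still cover every zone — redundant.
Drop P2: Z13 uncovered — not redundant.
Drop P3: the rest still cover every zone — redundant.
Drop P7: Z1 uncovered — not redundant.
Drop P8: the rest still cover every zone — redundant.
3 redundant: P1, P3, P8.

3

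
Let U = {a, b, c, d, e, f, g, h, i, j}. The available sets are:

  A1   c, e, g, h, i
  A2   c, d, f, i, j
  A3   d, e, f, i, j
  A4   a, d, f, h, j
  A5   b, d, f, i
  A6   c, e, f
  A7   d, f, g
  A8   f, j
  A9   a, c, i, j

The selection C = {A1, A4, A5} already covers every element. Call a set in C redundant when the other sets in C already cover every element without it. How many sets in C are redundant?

Drop A1: c, e, g uncovered — not redundant.
Drop A4: a, j uncovered — not redundant.
Drop A5: b uncovered — not redundant.
None of the sets in C is redundant.

0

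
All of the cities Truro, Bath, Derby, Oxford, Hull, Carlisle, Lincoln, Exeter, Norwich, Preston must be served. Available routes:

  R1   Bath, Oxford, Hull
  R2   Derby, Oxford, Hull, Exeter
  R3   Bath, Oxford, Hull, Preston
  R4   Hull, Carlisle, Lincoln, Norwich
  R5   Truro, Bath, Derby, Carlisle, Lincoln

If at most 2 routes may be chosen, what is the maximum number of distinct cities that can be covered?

8

Choosing R2, R5 covers {Truro, Bath, Derby, Oxford, Hull, Carlisle, Lincoln, Exeter} — 8 cities.
No choice of 2 routes does better; here Norwich, Preston are left uncovered.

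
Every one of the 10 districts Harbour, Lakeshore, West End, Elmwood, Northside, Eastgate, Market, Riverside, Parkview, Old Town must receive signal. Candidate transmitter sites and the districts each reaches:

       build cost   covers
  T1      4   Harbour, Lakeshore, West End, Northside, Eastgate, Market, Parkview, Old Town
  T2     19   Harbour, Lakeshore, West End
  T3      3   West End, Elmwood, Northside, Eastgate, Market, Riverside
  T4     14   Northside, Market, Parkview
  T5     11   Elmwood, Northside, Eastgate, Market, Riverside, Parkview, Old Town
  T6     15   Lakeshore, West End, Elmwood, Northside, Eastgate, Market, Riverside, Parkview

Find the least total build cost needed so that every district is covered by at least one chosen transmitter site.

T1, T3 cover every district at build cost 4 + 3 = 7.
Any cover uses at least 2 transmitter sites; among all covering selections none totals below 7.

7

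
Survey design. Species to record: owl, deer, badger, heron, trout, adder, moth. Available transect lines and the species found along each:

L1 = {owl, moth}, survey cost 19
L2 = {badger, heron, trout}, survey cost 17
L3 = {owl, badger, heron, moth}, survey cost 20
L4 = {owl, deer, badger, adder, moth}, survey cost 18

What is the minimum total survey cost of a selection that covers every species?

35

L2, L4 cover every species at survey cost 17 + 18 = 35.
Any cover uses at least 2 transects; among all covering selections none totals below 35.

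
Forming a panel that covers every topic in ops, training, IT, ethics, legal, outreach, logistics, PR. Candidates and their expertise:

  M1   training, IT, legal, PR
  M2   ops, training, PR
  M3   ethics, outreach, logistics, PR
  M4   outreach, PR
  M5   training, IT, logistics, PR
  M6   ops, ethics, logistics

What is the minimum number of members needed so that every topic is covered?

3

M1, M2, M3 together cover {ops, training, IT, ethics, legal, outreach, logistics, PR} — every topic.
No 2 of the 6 members cover everything (all 15 pairs fall short), so 3 is minimum.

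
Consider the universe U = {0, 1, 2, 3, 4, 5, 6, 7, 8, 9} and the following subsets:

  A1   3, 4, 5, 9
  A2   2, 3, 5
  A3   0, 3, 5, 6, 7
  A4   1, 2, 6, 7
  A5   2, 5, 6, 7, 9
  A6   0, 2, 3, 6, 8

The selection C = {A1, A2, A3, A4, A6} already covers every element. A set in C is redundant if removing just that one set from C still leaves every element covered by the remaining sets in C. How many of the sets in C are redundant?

2

Drop A1: 4, 9 uncovered — not redundant.
Drop A2: the rest still cover every element — redundant.
Drop A3: the rest still cover every element — redundant.
Drop A4: 1 uncovered — not redundant.
Drop A6: 8 uncovered — not redundant.
2 redundant: A2, A3.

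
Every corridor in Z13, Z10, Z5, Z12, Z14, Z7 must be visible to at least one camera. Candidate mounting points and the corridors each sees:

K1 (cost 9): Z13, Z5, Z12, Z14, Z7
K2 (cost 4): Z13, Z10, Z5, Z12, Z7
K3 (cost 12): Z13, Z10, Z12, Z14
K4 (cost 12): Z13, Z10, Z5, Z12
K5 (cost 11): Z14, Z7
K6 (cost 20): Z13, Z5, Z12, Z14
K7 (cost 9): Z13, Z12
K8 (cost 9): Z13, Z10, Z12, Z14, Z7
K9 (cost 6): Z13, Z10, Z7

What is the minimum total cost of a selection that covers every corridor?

K1, K2 cover every corridor at cost 9 + 4 = 13.
Any cover uses at least 2 camera mounts; among all covering selections none totals below 13.

13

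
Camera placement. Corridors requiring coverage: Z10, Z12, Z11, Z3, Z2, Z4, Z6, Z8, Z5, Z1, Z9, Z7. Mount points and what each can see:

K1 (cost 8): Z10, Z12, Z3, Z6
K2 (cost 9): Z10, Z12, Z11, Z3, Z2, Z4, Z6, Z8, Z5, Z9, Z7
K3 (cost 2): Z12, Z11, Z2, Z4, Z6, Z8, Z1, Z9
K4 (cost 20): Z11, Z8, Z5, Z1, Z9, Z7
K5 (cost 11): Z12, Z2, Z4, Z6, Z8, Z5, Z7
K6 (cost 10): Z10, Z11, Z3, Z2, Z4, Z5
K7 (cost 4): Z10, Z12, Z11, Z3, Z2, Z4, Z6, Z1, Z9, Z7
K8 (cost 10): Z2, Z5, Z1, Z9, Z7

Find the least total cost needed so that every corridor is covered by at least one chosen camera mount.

K2, K3 cover every corridor at cost 9 + 2 = 11.
Any cover uses at least 2 camera mounts; among all covering selections none totals below 11.

11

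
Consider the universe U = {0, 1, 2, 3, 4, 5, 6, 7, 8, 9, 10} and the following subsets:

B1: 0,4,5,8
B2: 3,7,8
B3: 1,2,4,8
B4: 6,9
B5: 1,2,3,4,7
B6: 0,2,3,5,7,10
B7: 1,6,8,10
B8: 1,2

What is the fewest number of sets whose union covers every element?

3

B3, B4, B6 together cover {0, 1, 2, 3, 4, 5, 6, 7, 8, 9, 10} — every element.
No 2 of the 8 sets cover everything (all 28 pairs fall short), so 3 is minimum.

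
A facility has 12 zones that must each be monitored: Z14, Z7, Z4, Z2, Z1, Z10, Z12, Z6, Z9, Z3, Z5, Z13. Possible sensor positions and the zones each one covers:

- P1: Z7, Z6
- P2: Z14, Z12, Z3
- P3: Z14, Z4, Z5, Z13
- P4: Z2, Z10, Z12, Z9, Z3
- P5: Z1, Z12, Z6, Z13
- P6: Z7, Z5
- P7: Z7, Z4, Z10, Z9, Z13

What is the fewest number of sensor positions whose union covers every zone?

P1, P3, P4, P5 together cover {Z14, Z7, Z4, Z2, Z1, Z10, Z12, Z6, Z9, Z3, Z5, Z13} — every zone.
No 3 of the 7 sensor positions cover everything (all 35 triples fall short), so 4 is minimum.

4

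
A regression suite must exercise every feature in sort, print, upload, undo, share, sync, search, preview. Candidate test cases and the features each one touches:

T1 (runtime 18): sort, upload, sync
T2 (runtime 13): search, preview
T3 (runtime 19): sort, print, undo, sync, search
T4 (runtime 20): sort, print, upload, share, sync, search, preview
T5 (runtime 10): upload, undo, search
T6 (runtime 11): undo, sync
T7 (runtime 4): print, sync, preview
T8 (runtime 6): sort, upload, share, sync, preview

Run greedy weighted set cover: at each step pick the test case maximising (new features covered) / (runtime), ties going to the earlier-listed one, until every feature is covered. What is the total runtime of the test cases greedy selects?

Pick 1: T8 adds 5 new (sort, upload, share, sync, preview) at runtime 6 (ratio 5/6).
Pick 2: T7 adds 1 new (print) at runtime 4 (ratio 1/4).
Pick 3: T5 adds 2 new (undo, search) at runtime 10 (ratio 2/10).
Greedy total runtime: 6 + 4 + 10 = 20.

20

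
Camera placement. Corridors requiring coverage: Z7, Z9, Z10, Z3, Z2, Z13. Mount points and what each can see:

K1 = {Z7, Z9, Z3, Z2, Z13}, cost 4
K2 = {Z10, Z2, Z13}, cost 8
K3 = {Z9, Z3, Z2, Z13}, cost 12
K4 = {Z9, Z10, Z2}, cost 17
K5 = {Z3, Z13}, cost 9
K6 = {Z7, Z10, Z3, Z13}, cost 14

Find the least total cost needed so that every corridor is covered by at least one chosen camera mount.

K1, K2 cover every corridor at cost 4 + 8 = 12.
Any cover uses at least 2 camera mounts; among all covering selections none totals below 12.

12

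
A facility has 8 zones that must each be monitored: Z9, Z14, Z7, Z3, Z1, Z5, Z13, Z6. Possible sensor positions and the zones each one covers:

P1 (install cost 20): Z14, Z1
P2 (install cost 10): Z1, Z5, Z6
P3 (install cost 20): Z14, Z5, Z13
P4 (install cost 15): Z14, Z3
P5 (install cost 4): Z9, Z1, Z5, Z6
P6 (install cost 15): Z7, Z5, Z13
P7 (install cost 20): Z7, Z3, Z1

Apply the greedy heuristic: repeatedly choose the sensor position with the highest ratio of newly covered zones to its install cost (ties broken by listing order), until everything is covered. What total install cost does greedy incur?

34

Pick 1: P5 adds 4 new (Z9, Z1, Z5, Z6) at install cost 4 (ratio 4/4).
Pick 2: P4 adds 2 new (Z14, Z3) at install cost 15 (ratio 2/15).
Pick 3: P6 adds 2 new (Z7, Z13) at install cost 15 (ratio 2/15).
Greedy total install cost: 4 + 15 + 15 = 34.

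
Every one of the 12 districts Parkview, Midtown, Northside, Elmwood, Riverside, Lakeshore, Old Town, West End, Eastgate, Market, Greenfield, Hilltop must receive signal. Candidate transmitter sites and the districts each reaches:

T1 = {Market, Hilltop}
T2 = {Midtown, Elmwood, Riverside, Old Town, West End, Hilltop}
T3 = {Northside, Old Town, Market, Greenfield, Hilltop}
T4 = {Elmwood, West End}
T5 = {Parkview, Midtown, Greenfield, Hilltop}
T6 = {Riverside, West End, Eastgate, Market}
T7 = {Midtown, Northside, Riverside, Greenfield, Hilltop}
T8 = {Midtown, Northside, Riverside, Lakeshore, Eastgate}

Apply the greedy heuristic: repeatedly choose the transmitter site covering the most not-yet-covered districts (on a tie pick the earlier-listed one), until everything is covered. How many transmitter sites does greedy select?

4

Pick 1: T2 covers 6 new districts (Midtown, Elmwood, Riverside, Old Town, West End, Hilltop).
Pick 2: T3 covers 3 new districts (Northside, Market, Greenfield).
Pick 3: T8 covers 2 new districts (Lakeshore, Eastgate).
Pick 4: T5 covers 1 new districts (Parkview).
Greedy uses 4 transmitter sites.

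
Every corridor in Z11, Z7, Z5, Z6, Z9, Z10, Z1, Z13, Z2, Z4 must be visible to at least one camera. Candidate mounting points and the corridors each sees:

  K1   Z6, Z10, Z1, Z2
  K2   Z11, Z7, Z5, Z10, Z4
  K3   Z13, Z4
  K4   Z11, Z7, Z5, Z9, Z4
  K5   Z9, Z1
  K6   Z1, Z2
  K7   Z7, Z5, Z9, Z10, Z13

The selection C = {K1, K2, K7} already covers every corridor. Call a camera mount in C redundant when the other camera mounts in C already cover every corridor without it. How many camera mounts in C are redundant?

0

Drop K1: Z6, Z1, Z2 uncovered — not redundant.
Drop K2: Z11, Z4 uncovered — not redundant.
Drop K7: Z9, Z13 uncovered — not redundant.
None of the camera mounts in C is redundant.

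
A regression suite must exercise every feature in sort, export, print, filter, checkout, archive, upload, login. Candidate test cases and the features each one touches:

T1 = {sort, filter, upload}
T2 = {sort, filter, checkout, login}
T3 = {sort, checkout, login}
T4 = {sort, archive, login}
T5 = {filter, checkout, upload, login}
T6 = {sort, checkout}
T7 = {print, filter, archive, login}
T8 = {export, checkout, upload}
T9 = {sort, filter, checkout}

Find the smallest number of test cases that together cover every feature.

3

T1, T7, T8 together cover {sort, export, print, filter, checkout, archive, upload, login} — every feature.
No 2 of the 9 test cases cover everything (all 36 pairs fall short), so 3 is minimum.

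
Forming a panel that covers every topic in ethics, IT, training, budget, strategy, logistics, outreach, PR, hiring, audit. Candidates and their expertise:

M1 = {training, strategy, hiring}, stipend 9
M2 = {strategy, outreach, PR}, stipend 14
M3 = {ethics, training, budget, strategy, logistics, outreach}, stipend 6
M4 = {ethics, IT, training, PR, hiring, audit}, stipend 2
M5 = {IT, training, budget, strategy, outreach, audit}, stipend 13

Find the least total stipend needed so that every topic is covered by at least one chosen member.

M3, M4 cover every topic at stipend 6 + 2 = 8.
Any cover uses at least 2 members; among all covering selections none totals below 8.

8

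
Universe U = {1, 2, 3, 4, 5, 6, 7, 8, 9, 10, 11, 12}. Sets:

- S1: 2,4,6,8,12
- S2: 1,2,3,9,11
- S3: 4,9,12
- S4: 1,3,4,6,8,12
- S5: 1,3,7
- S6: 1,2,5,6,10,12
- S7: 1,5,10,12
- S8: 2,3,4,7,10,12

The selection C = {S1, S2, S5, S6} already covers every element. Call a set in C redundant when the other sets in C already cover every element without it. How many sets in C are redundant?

0

Drop S1: 4, 8 uncovered — not redundant.
Drop S2: 9, 11 uncovered — not redundant.
Drop S5: 7 uncovered — not redundant.
Drop S6: 5, 10 uncovered — not redundant.
None of the sets in C is redundant.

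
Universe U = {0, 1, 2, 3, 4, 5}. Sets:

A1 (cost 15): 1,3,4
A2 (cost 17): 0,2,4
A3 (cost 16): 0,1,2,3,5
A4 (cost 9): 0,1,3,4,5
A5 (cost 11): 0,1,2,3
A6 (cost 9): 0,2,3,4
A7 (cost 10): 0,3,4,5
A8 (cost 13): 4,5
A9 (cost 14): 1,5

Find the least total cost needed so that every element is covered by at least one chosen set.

A4, A6 cover every element at cost 9 + 9 = 18.
Any cover uses at least 2 sets; among all covering selections none totals below 18.

18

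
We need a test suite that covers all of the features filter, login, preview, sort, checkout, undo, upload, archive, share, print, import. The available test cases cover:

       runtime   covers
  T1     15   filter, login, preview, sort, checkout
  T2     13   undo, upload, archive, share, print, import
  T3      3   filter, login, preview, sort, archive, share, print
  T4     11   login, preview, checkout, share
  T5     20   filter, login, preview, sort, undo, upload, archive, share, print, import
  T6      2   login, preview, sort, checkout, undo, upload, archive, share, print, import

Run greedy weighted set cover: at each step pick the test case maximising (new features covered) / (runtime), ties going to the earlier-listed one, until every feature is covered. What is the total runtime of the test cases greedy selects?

Pick 1: T6 adds 10 new (login, preview, sort, checkout, undo, upload, archive, share, print, import) at runtime 2 (ratio 10/2).
Pick 2: T3 adds 1 new (filter) at runtime 3 (ratio 1/3).
Greedy total runtime: 2 + 3 = 5.

5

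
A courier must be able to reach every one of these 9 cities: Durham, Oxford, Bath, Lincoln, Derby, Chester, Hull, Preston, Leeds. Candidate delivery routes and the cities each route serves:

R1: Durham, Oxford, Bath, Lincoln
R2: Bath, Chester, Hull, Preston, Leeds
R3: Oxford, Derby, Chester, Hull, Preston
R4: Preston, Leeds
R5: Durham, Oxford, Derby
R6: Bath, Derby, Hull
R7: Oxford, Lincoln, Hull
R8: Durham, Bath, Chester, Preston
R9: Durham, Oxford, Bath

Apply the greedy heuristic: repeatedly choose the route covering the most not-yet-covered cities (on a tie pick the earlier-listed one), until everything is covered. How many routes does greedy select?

3

Pick 1: R2 covers 5 new cities (Bath, Chester, Hull, Preston, Leeds).
Pick 2: R1 covers 3 new cities (Durham, Oxford, Lincoln).
Pick 3: R3 covers 1 new cities (Derby).
Greedy uses 3 routes.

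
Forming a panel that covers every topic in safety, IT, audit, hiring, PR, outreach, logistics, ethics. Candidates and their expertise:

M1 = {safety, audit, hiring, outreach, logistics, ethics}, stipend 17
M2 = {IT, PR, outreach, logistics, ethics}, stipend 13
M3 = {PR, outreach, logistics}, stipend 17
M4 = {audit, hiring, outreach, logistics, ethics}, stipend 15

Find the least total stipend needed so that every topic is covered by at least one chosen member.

30

M1, M2 cover every topic at stipend 17 + 13 = 30.
Any cover uses at least 2 members; among all covering selections none totals below 30.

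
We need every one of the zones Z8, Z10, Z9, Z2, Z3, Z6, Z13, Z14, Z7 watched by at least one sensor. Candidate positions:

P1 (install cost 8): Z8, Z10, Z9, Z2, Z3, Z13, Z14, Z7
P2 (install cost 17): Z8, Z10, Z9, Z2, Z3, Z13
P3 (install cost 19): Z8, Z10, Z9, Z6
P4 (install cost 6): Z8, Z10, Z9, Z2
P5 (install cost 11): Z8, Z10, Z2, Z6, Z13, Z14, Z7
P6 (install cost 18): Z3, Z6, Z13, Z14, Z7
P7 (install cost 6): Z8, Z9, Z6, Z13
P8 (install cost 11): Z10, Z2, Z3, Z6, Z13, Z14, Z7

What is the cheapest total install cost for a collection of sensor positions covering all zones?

P1, P7 cover every zone at install cost 8 + 6 = 14.
Any cover uses at least 2 sensor positions; among all covering selections none totals below 14.

14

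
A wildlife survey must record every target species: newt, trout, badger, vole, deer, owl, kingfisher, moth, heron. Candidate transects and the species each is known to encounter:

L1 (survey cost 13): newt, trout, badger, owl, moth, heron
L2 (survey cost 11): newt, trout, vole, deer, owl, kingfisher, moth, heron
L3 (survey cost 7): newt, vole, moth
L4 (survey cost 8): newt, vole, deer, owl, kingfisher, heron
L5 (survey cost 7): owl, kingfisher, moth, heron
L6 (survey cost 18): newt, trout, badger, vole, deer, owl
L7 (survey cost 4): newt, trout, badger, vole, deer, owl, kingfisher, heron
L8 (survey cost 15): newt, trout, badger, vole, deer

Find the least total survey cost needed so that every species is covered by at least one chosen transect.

11

L3, L7 cover every species at survey cost 7 + 4 = 11.
Any cover uses at least 2 transects; among all covering selections none totals below 11.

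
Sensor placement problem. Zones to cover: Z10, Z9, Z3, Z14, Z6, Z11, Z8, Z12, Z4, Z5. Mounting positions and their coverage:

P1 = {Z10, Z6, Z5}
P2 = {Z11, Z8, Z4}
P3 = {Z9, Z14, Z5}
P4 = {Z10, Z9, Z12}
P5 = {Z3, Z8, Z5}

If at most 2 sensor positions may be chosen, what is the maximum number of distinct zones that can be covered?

Choosing P1, P2 covers {Z10, Z6, Z11, Z8, Z4, Z5} — 6 zones.
No choice of 2 sensor positions does better; here Z9, Z3, Z14, Z12 are left uncovered.

6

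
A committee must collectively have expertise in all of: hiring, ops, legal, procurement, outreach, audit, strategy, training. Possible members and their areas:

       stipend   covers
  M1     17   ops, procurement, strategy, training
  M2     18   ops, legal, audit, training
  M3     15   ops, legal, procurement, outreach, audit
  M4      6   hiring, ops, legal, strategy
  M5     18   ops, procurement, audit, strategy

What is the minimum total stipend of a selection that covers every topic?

38

M1, M3, M4 cover every topic at stipend 17 + 15 + 6 = 38.
Any cover uses at least 3 members; among all covering selections none totals below 38.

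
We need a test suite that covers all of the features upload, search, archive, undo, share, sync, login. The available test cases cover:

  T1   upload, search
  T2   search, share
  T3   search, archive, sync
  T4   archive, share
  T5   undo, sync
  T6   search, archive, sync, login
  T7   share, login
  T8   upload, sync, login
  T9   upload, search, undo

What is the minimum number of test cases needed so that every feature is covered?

T2, T6, T9 together cover {upload, search, archive, undo, share, sync, login} — every feature.
No 2 of the 9 test cases cover everything (all 36 pairs fall short), so 3 is minimum.

3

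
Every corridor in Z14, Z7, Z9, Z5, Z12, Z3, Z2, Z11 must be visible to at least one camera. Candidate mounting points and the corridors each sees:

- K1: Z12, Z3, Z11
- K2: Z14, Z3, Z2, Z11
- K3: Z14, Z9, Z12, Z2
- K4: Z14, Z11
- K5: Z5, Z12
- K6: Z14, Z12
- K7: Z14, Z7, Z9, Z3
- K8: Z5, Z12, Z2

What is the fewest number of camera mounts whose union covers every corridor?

K1, K7, K8 together cover {Z14, Z7, Z9, Z5, Z12, Z3, Z2, Z11} — every corridor.
No 2 of the 8 camera mounts cover everything (all 28 pairs fall short), so 3 is minimum.

3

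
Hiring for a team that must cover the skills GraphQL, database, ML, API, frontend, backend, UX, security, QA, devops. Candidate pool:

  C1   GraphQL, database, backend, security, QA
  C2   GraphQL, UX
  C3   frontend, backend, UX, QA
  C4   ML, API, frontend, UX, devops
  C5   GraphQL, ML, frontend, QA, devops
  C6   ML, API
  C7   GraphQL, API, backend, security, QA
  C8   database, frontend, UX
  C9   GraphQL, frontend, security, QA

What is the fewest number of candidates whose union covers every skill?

C1, C4 together cover {GraphQL, database, ML, API, frontend, backend, UX, security, QA, devops} — every skill.
No single candidate contains all 10 skills, so 2 is optimal.

2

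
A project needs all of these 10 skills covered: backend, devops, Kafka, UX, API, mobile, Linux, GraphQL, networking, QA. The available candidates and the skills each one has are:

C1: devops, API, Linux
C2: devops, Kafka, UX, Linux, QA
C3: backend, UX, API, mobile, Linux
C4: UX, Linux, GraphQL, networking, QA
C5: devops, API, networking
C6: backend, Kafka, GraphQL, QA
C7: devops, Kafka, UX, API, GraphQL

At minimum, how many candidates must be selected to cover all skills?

C2, C3, C4 together cover {backend, devops, Kafka, UX, API, mobile, Linux, GraphQL, networking, QA} — every skill.
No 2 of the 7 candidates cover everything (all 21 pairs fall short), so 3 is minimum.

3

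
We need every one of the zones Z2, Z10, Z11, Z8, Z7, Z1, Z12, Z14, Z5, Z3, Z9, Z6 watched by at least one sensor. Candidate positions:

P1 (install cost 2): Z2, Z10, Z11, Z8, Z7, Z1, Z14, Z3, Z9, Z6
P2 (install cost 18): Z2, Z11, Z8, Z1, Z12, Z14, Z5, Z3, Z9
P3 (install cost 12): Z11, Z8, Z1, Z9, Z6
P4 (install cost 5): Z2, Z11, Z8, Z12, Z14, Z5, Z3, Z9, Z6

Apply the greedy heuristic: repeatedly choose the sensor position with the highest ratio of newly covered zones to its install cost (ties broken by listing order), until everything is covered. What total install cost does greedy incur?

7

Pick 1: P1 adds 10 new (Z2, Z10, Z11, Z8, Z7, Z1, Z14, Z3, Z9, Z6) at install cost 2 (ratio 10/2).
Pick 2: P4 adds 2 new (Z12, Z5) at install cost 5 (ratio 2/5).
Greedy total install cost: 2 + 5 = 7.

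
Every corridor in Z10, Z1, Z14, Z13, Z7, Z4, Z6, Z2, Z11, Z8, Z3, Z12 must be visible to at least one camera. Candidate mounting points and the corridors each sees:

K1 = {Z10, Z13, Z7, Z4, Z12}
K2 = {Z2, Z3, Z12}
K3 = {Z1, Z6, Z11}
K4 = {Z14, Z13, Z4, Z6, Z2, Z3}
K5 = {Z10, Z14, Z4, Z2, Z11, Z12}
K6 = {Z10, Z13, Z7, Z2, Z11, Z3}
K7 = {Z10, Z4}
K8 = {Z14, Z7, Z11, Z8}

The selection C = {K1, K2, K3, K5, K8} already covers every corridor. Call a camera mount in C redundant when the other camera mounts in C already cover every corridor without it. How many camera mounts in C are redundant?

1

Drop K1: Z13 uncovered — not redundant.
Drop K2: Z3 uncovered — not redundant.
Drop K3: Z1, Z6 uncovered — not redundant.
Drop K5: the rest still cover every corridor — redundant.
Drop K8: Z8 uncovered — not redundant.
1 redundant: K5.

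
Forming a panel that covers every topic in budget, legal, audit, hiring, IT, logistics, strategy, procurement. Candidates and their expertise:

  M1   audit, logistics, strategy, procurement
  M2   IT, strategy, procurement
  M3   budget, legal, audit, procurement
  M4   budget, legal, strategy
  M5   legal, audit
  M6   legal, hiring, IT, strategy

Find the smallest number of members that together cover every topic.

M1, M3, M6 together cover {budget, legal, audit, hiring, IT, logistics, strategy, procurement} — every topic.
No 2 of the 6 members cover everything (all 15 pairs fall short), so 3 is minimum.

3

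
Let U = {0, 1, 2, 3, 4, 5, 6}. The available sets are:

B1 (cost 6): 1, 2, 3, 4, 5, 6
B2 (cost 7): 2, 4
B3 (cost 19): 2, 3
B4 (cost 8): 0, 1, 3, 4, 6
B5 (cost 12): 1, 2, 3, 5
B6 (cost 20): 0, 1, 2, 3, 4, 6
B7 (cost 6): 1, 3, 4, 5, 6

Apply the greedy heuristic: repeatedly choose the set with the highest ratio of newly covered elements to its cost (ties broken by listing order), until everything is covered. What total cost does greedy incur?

14

Pick 1: B1 adds 6 new (1, 2, 3, 4, 5, 6) at cost 6 (ratio 6/6).
Pick 2: B4 adds 1 new (0) at cost 8 (ratio 1/8).
Greedy total cost: 6 + 8 = 14.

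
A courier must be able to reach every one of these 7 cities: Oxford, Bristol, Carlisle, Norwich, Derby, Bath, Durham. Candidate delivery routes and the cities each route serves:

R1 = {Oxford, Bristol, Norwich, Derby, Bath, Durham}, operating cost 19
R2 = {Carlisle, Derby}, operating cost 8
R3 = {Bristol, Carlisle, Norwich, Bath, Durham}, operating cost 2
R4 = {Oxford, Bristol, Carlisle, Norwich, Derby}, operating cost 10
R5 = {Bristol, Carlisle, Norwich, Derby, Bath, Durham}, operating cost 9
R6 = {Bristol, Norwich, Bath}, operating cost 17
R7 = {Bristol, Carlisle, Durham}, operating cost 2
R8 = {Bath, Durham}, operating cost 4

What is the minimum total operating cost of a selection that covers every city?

R3, R4 cover every city at operating cost 2 + 10 = 12.
Any cover uses at least 2 routes; among all covering selections none totals below 12.

12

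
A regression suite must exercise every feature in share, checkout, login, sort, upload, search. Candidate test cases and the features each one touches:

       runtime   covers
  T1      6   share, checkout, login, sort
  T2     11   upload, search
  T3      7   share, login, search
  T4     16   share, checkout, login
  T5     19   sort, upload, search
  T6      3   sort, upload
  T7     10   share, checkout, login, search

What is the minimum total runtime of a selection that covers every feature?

T6, T7 cover every feature at runtime 3 + 10 = 13.
Any cover uses at least 2 test cases; among all covering selections none totals below 13.
Greedy by coverage-per-runtime would pick T1, T6, T3 for 16 — worse than the optimum 13.

13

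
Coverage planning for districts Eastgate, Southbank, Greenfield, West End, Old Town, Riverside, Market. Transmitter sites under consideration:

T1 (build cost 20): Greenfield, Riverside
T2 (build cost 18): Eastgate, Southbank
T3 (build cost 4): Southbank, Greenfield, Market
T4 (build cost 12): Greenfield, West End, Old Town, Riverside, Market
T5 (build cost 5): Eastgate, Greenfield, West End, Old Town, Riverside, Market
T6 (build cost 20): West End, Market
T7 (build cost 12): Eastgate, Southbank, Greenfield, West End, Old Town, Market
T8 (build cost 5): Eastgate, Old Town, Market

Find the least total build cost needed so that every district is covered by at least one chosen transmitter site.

9

T3, T5 cover every district at build cost 4 + 5 = 9.
Any cover uses at least 2 transmitter sites; among all covering selections none totals below 9.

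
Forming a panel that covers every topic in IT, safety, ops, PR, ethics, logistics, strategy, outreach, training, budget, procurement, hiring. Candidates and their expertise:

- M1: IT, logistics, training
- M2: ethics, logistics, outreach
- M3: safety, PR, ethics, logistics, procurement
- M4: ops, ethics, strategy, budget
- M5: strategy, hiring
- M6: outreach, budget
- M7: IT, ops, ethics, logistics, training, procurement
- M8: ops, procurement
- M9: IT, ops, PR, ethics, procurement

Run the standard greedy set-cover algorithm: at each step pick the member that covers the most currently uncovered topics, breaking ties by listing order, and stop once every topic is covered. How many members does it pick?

Pick 1: M7 covers 6 new topics (IT, ops, ethics, logistics, training, procurement).
Pick 2: M3 covers 2 new topics (safety, PR).
Pick 3: M4 covers 2 new topics (strategy, budget).
Pick 4: M2 covers 1 new topics (outreach).
Pick 5: M5 covers 1 new topics (hiring).
Greedy uses 5 members. (The true minimum is 4.)

5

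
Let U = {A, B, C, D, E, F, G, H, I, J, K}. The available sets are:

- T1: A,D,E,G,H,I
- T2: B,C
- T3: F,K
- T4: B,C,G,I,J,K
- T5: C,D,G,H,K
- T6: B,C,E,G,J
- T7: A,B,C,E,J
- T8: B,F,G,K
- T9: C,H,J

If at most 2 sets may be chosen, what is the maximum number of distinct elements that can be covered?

10

Choosing T1, T4 covers {A, B, C, D, E, G, H, I, J, K} — 10 elements.
No choice of 2 sets does better; here F is left uncovered.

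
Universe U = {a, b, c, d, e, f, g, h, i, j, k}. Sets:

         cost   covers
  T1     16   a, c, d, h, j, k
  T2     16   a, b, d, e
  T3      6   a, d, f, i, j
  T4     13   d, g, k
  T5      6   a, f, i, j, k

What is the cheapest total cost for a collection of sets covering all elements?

T1, T2, T3, T4 cover every element at cost 16 + 16 + 6 + 13 = 51.
Any cover uses at least 4 sets; among all covering selections none totals below 51.

51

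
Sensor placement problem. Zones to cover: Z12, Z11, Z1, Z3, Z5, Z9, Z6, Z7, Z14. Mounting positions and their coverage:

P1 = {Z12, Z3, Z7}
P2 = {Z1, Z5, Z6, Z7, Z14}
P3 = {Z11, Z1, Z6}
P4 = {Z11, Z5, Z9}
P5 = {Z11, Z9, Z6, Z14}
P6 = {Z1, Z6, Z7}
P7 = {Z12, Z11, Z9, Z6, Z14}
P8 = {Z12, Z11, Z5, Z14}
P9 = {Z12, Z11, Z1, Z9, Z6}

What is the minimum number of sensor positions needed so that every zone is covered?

3

P1, P2, P4 together cover {Z12, Z11, Z1, Z3, Z5, Z9, Z6, Z7, Z14} — every zone.
No 2 of the 9 sensor positions cover everything (all 36 pairs fall short), so 3 is minimum.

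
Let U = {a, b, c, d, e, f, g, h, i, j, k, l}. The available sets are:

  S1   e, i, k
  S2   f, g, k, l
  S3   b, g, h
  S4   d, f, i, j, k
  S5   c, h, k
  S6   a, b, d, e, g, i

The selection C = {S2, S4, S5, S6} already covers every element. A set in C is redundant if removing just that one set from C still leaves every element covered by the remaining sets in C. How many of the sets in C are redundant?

0

Drop S2: l uncovered — not redundant.
Drop S4: j uncovered — not redundant.
Drop S5: c, h uncovered — not redundant.
Drop S6: a, b, e uncovered — not redundant.
None of the sets in C is redundant.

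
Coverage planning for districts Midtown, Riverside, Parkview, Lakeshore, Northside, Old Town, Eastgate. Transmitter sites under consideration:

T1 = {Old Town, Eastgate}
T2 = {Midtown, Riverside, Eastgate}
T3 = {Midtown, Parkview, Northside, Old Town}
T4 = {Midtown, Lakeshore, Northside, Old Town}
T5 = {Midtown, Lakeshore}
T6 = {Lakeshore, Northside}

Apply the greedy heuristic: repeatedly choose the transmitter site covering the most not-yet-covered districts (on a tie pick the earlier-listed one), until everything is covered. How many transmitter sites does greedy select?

3

Pick 1: T3 covers 4 new districts (Midtown, Parkview, Northside, Old Town).
Pick 2: T2 covers 2 new districts (Riverside, Eastgate).
Pick 3: T4 covers 1 new districts (Lakeshore).
Greedy uses 3 transmitter sites.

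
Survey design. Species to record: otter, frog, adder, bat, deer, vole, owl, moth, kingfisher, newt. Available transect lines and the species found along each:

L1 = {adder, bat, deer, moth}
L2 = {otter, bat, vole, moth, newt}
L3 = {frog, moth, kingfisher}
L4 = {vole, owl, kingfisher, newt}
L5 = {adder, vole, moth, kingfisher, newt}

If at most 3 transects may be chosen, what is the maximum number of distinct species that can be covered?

9

Choosing L1, L2, L3 covers {otter, frog, adder, bat, deer, vole, moth, kingfisher, newt} — 9 species.
No choice of 3 transects does better; here owl is left uncovered.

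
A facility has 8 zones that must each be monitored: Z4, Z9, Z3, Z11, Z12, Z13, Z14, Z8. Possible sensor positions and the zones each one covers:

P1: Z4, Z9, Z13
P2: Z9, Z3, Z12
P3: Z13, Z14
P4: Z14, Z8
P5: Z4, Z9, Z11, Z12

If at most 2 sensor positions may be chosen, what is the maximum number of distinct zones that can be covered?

Choosing P3, P5 covers {Z4, Z9, Z11, Z12, Z13, Z14} — 6 zones.
No choice of 2 sensor positions does better; here Z3, Z8 are left uncovered.

6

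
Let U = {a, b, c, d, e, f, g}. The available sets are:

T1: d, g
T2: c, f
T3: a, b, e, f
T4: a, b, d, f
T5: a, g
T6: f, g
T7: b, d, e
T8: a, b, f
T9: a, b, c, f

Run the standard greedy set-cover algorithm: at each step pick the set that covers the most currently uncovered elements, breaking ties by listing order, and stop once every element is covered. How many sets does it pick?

3

Pick 1: T3 covers 4 new elements (a, b, e, f).
Pick 2: T1 covers 2 new elements (d, g).
Pick 3: T2 covers 1 new elements (c).
Greedy uses 3 sets.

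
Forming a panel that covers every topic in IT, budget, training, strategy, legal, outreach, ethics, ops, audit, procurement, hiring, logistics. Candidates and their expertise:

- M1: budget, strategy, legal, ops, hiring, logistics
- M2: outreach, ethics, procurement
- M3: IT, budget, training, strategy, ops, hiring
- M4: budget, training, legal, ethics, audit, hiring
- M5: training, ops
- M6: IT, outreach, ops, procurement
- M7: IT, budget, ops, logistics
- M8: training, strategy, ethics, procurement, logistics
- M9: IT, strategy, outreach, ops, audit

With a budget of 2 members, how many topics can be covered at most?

Choosing M4, M6 covers {IT, budget, training, legal, outreach, ethics, ops, audit, procurement, hiring} — 10 topics.
No choice of 2 members does better; here strategy, logistics are left uncovered.

10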